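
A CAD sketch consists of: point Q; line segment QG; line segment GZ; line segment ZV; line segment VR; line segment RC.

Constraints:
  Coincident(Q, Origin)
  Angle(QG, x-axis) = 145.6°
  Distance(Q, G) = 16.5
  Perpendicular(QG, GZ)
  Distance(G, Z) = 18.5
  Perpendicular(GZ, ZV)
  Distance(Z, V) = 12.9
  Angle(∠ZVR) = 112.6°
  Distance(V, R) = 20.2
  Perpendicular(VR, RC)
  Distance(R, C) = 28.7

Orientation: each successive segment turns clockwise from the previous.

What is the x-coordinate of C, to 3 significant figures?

-24.7

Q is at the origin; QG runs at 145.6° with length 16.5, so G = (-13.6, 9.32). QG ⟂ GZ, so GZ runs at 55.6°; with |GZ| = 18.5, Z = (-3.16, 24.6). GZ ⟂ ZV, so ZV runs at -34.4°; with |ZV| = 12.9, V = (7.48, 17.3). ∠ZVR = 112.6° gives VR at -102° from the x-axis; with |VR| = 20.2, R = (3.35, -2.47). The perpendicularity gives RC at right angles to VR, so RC runs at 168°; with |RC| = 28.7, C = (-24.7, 3.39). So C.x = -24.7.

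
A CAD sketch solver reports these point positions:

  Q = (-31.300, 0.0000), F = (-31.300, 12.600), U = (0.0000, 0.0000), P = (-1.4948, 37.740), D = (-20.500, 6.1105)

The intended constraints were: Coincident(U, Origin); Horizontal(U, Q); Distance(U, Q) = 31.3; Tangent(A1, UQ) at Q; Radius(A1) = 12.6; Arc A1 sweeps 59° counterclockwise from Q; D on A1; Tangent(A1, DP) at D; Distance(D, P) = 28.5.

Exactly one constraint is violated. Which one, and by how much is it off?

Distance(D, P) = 28.5 — off by 8.40.

U = (0.00, 0.00) ✓; U.y = 0.00, Q.y = 0.00 ✓; |UQ| = 31.30 ✓; ∠(FQ, QU) = 90.00° ✓; |FQ| = 12.60 ✓; bearing(F→D) − bearing(F→Q) = 59.00° ✓; |FD| = 12.60 ✓; ∠(FD, DP) = 90.00° ✓; |DP| = 36.90 ✗.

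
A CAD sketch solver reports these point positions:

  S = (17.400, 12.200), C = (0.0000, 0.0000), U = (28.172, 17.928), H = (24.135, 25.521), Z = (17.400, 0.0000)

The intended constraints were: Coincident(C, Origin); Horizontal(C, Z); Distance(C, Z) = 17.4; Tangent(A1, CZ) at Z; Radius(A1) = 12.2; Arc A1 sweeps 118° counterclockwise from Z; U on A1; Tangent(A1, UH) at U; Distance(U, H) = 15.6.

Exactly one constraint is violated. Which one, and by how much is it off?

Distance(U, H) = 15.6 — off by 7.00.

C = (0.00, 0.00) ✓; C.y = 0.00, Z.y = 0.00 ✓; |CZ| = 17.40 ✓; ∠(SZ, ZC) = 90.00° ✓; |SZ| = 12.20 ✓; bearing(S→U) − bearing(S→Z) = 118.0° ✓; |SU| = 12.20 ✓; ∠(SU, UH) = 90.00° ✓; |UH| = 8.599 ✗.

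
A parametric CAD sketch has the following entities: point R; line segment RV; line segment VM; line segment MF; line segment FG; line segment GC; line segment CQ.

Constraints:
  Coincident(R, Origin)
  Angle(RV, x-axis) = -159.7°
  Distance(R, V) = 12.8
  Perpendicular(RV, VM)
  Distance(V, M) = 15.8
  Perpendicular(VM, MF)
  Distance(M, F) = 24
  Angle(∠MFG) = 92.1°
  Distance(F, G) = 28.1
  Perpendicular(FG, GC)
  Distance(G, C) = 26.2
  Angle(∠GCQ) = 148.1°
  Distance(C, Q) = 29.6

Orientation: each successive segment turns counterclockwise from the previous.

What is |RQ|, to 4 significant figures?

39.67

FG ⟂ GC, so GC runs at -161.8°; with |GC| = 26.2, C = (-17.68, 7.578). ∠GCQ = 148.1° gives CQ at -129.9° from the x-axis; with |CQ| = 29.6, Q = (-36.67, -15.13). Then |RQ| = |Q − R| = 39.67.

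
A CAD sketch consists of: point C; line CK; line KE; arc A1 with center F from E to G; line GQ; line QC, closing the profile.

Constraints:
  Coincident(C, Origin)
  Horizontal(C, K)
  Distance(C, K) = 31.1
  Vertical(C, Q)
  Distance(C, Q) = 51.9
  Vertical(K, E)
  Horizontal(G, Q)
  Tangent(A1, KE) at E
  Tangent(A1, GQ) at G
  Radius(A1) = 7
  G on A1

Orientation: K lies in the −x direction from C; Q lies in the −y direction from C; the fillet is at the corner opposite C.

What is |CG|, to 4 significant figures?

57.22

The virtual corner opposite C is at (-31.10, -51.90). Since A1 is tangent to KE there, FE ⟂ KE and since A1 is tangent to GQ there, FG ⟂ GQ, with radius 7.0, so the center F sits 7.0 in from both sides at F = (-24.10, -44.90). That places the tangent points at E = (-31.10, -44.90) on KE and G = (-24.10, -51.90) on GQ. Then |CG| = |G − C| = 57.22.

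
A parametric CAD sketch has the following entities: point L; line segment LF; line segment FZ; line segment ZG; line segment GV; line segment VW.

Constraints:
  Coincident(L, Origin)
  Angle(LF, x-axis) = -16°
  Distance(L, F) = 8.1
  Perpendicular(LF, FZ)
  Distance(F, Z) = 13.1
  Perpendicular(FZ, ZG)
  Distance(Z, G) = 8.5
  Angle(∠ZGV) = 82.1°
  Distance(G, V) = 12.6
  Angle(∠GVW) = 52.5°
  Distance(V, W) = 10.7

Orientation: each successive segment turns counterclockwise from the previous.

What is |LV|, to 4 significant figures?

1.469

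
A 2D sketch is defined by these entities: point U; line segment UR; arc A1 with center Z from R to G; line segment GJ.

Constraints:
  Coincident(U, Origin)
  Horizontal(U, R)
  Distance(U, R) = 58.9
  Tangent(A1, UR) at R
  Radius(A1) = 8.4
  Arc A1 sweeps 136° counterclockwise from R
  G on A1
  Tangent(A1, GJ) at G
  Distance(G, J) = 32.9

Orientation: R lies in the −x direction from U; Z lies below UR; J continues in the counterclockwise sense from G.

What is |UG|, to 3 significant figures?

66.3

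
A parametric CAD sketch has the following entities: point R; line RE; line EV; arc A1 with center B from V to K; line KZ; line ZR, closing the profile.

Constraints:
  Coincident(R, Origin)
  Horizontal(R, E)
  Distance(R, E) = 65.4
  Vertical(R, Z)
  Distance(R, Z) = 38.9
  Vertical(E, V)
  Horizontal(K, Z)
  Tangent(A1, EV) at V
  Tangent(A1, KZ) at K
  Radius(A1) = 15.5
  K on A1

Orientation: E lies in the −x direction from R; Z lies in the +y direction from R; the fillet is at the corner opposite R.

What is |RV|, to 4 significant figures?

69.46

R is at the origin; RE is horizontal with |RE| = 65.4 and E on the −x side, so E = (-65.40, 0.000). RZ is vertical with |RZ| = 38.9 and Z on the +y side, so Z = (0.000, 38.90). The virtual corner opposite R is at (-65.40, 38.90). The tangent condition forces BV to be normal to EV and since A1 is tangent to KZ there, BK ⟂ KZ, with radius 15.5, so the center B sits 15.5 in from both sides at B = (-49.90, 23.40). That places the tangent points at V = (-65.40, 23.40) on EV and K = (-49.90, 38.90) on KZ. Then |RV| = |V − R| = 69.46.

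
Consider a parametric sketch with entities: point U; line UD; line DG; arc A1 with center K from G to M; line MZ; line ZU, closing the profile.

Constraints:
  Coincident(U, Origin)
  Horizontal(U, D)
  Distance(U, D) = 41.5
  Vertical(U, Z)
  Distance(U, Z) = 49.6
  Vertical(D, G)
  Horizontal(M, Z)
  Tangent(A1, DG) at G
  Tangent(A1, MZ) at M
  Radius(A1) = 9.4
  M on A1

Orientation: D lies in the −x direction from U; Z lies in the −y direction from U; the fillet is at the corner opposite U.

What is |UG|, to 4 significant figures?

57.78

U is at the origin; U and D share the same y with |UD| = 41.5 and D on the −x side, so D = (-41.50, 0.000). UZ is vertical with |UZ| = 49.6 and Z on the −y side, so Z = (0.000, -49.60). The virtual corner opposite U is at (-41.50, -49.60). The tangent condition forces KG to be normal to DG and the tangent condition forces KM to be normal to MZ, with radius 9.4, so the center K sits 9.4 in from both sides at K = (-32.10, -40.20). That places the tangent points at G = (-41.50, -40.20) on DG and M = (-32.10, -49.60) on MZ. Then |UG| = |G − U| = 57.78.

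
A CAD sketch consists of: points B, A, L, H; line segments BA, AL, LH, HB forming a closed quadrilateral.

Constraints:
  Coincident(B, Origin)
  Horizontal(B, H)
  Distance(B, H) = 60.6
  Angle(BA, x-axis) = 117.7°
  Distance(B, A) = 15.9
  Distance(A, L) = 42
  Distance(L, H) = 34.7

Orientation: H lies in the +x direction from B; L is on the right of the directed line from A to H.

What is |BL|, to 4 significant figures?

28.92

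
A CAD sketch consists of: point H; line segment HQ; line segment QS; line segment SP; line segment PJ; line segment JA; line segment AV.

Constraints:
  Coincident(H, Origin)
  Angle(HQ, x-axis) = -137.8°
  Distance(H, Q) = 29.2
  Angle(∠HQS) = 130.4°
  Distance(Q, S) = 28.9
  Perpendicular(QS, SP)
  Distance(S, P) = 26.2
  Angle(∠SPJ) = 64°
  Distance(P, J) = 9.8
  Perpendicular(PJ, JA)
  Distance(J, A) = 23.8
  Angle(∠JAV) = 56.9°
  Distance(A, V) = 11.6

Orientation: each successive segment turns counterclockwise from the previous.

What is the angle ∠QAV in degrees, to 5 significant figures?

121.86°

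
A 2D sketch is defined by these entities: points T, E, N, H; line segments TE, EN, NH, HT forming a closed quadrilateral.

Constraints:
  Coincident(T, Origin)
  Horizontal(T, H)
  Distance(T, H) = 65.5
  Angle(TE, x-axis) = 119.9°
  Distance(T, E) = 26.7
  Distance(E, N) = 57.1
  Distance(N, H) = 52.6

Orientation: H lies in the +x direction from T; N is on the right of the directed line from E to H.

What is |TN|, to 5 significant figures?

30.538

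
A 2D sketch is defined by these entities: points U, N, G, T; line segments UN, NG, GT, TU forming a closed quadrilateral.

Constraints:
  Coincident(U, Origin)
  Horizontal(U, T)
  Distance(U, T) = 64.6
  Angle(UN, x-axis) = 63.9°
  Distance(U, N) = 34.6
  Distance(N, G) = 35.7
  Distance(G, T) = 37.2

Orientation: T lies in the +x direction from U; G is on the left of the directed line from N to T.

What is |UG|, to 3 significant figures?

61.4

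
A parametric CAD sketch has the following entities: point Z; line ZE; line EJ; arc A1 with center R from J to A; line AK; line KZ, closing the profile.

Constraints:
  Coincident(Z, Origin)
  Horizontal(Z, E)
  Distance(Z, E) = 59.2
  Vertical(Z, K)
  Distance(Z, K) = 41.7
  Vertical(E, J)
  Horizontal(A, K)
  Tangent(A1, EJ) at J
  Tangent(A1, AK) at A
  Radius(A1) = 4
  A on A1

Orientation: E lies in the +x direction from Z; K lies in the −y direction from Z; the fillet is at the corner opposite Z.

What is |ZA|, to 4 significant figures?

69.18

The virtual corner opposite Z is at (59.20, -41.70). The tangent condition forces RJ to be normal to EJ and since A1 is tangent to AK there, RA ⟂ AK, with radius 4.0, so the center R sits 4.0 in from both sides at R = (55.20, -37.70). That places the tangent points at J = (59.20, -37.70) on EJ and A = (55.20, -41.70) on AK. Then |ZA| = |A − Z| = 69.18.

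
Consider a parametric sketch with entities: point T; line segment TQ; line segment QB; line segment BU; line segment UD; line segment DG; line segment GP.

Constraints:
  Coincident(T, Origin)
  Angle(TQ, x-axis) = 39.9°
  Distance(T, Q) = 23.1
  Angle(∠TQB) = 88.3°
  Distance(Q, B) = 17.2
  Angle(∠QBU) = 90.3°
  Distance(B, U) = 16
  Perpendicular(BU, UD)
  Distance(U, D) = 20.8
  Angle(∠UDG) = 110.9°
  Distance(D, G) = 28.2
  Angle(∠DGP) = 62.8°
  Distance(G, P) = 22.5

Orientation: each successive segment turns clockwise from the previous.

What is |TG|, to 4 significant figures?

36.25

T is at the origin; TQ runs at 39.9° with length 23.1, so Q = (17.72, 14.82). ∠TQB = 88.3° gives QB at -51.80° from the x-axis; with |QB| = 17.2, B = (28.36, 1.301). ∠QBU = 90.3° gives BU at -141.5° from the x-axis; with |BU| = 16.0, U = (15.84, -8.659). The perpendicularity gives UD at right angles to BU, so UD runs at 128.5°; with |UD| = 20.8, D = (2.888, 7.619). ∠UDG = 110.9° gives DG at 59.40° from the x-axis; with |DG| = 28.2, G = (17.24, 31.89). Then |TG| = |G − T| = 36.25.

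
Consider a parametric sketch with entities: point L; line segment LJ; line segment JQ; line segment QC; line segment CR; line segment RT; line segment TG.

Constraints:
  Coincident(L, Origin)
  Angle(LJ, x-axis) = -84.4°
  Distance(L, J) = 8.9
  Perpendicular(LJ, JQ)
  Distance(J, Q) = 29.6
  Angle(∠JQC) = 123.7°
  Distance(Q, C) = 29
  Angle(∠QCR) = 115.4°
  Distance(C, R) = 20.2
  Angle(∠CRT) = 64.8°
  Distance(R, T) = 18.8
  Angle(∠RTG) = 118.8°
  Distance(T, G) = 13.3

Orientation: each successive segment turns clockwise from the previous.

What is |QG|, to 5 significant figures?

14.100

L is at the origin; LJ runs at -84.4° with length 8.9, so J = (0.86849, -8.8575). LJ is perpendicular to JQ, so JQ runs at -174.40°; with |JQ| = 29.6, Q = (-28.590, -11.746). ∠JQC = 123.7° gives QC at 129.30° from the x-axis; with |QC| = 29.0, C = (-46.958, 10.695). ∠QCR = 115.4° gives CR at 64.700° from the x-axis; with |CR| = 20.2, R = (-38.326, 28.958). ∠CRT = 64.8° gives RT at -50.500° from the x-axis; with |RT| = 18.8, T = (-26.367, 14.451). ∠RTG = 118.8° gives TG at -111.70° from the x-axis; with |TG| = 13.3, G = (-31.285, 2.0939). Then |QG| = |G − Q| = 14.100.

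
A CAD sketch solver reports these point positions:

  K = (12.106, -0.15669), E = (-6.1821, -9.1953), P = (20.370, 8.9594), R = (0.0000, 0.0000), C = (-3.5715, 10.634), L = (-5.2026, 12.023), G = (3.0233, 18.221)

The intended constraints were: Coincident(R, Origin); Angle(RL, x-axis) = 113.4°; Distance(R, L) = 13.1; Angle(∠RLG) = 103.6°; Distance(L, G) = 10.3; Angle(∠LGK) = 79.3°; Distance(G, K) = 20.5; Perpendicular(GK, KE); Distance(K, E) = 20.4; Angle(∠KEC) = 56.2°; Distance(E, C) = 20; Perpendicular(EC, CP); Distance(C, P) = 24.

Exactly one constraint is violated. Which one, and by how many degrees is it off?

Perpendicular(EC, CP) — off by 3.50°.

R = (0.00, 0.00) ✓; RL at 113.4° ✓; |RL| = 13.10 ✓; ∠RLG = 103.6° ✓; |LG| = 10.30 ✓; ∠LGK = 79.30° ✓; |GK| = 20.50 ✓; ∠(GK, KE) = 90.00° ✓; |KE| = 20.40 ✓; ∠KEC = 56.20° ✓; |EC| = 20.00 ✓; ∠(EC, CP) = 86.50° ✗; |CP| = 24.00 ✓.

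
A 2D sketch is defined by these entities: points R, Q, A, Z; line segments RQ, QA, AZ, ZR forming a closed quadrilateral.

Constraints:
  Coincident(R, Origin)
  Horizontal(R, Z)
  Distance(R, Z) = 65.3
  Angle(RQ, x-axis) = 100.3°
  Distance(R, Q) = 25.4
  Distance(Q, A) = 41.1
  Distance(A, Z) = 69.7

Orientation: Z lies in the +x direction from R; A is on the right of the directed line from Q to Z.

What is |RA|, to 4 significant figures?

16.26

R is at the origin; RZ is horizontal with |RZ| = 65.3 and Z in +x, so Z = (65.3, 0). RQ runs at 100.3° with |RQ| = 25.4, so Q = (-4.542, 24.99). A is determined by |QA| = 41.1 and |AZ| = 69.7 together: it lies at the intersection of circle(Q, 41.1) and circle(Z, 69.7). With |QZ| = 74.18, the foot of the radical line on QZ is 15.73 from Q and the perpendicular offset is √(41.1² − 15.73²) = 37.97. Taking the right-of-QZ solution: A = (-2.525, -16.06).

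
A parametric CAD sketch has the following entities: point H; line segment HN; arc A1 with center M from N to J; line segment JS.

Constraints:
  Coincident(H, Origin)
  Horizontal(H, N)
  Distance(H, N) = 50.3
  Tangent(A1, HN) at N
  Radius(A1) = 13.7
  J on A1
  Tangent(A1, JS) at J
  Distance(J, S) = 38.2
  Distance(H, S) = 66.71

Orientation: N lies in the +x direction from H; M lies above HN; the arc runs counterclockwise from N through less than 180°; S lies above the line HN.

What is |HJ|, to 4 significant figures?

65.26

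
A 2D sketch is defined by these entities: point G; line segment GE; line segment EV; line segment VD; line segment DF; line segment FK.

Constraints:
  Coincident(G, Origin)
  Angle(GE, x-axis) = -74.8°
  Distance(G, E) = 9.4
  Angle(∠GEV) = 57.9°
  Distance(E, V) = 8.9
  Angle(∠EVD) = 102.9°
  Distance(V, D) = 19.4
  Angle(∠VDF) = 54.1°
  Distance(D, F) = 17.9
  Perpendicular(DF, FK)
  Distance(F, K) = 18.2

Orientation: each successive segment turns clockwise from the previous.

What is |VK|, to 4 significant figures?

6.982

G is at the origin; GE runs at -74.8° with length 9.4, so E = (2.465, -9.071). ∠GEV = 57.9° gives EV at 163.1° from the x-axis; with |EV| = 8.9, V = (-6.051, -6.484). ∠EVD = 102.9° gives VD at 86.00° from the x-axis; with |VD| = 19.4, D = (-4.698, 12.87). ∠VDF = 54.1° gives DF at -39.90° from the x-axis; with |DF| = 17.9, F = (9.034, 1.387). DF is perpendicular to FK, so FK runs at -129.9°; with |FK| = 18.2, K = (-2.640, -12.58). Then |VK| = |K − V| = 6.982.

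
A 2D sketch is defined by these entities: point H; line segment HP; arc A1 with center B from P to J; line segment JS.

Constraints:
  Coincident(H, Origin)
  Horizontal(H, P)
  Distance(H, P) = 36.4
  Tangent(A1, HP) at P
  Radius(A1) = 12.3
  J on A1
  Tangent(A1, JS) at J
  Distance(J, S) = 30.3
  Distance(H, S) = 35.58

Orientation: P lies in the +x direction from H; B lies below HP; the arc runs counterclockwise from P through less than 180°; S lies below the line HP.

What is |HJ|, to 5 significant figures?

26.321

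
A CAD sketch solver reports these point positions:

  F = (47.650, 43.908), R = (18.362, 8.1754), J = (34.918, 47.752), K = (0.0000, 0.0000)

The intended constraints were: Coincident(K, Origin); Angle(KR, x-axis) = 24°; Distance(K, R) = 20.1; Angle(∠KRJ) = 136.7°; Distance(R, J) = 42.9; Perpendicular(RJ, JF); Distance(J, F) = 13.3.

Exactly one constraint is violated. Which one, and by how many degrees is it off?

Perpendicular(RJ, JF) — off by 5.90°.

K = (0.00, 0.00) ✓; KR at 24.00° ✓; |KR| = 20.10 ✓; ∠KRJ = 136.7° ✓; |RJ| = 42.90 ✓; ∠(RJ, JF) = 84.10° ✗; |JF| = 13.30 ✓.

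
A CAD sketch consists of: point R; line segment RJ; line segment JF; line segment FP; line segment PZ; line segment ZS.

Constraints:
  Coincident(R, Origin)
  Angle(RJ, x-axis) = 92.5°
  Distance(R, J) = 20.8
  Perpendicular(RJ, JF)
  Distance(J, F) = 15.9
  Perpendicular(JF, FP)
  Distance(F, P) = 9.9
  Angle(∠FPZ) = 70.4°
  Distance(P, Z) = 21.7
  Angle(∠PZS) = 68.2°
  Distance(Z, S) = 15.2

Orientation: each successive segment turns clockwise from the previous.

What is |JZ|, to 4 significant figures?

5.244

R is at the origin; RJ runs at 92.5° with length 20.8, so J = (-0.9073, 20.78). RJ ⟂ JF, so JF runs at 2.500°; with |JF| = 15.9, F = (14.98, 21.47). JF ⟂ FP, so FP runs at -87.50°; with |FP| = 9.9, P = (15.41, 11.58). ∠FPZ = 70.4° gives PZ at 162.9° from the x-axis; with |PZ| = 21.7, Z = (-5.331, 17.96). Then |JZ| = |Z − J| = 5.244.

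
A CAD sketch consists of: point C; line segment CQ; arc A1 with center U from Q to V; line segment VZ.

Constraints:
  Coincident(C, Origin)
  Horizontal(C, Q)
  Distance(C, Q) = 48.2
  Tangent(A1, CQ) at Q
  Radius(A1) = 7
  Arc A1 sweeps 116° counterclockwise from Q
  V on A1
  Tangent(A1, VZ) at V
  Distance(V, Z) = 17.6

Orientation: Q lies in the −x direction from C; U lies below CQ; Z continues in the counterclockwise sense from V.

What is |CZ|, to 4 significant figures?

53.46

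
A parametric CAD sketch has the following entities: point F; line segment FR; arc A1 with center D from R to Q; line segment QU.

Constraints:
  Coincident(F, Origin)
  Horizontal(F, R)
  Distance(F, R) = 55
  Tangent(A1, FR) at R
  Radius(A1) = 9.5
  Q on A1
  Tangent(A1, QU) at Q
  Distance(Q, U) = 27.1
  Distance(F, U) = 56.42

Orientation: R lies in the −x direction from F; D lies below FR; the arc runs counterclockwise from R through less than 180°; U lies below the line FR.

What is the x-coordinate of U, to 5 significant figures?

-43.571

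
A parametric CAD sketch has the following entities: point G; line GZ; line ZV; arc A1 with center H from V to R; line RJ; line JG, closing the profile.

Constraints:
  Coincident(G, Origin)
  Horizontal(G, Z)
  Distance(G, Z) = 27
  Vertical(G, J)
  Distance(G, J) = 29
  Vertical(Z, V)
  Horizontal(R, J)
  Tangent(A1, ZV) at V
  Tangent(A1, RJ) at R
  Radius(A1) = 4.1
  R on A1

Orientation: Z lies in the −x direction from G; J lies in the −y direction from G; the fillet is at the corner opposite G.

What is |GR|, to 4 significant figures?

36.95

G is at the origin; G and Z share the same y with |GZ| = 27.0 and Z on the −x side, so Z = (-27.00, 0.000). G and J share the same x with |GJ| = 29.0 and J on the −y side, so J = (0.000, -29.00). The virtual corner opposite G is at (-27.00, -29.00). Since A1 is tangent to ZV there, HV ⟂ ZV and since A1 is tangent to RJ there, HR ⟂ RJ, with radius 4.1, so the center H sits 4.1 in from both sides at H = (-22.90, -24.90). That places the tangent points at V = (-27.00, -24.90) on ZV and R = (-22.90, -29.00) on RJ. Then |GR| = |R − G| = 36.95.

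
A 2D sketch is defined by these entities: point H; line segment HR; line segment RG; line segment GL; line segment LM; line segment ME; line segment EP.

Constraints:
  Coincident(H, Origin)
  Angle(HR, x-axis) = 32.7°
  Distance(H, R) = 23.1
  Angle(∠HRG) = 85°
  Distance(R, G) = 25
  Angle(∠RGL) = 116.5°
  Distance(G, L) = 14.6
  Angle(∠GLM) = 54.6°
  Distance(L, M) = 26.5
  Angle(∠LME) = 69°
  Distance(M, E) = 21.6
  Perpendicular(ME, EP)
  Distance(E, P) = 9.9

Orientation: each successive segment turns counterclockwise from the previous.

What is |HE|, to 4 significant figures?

35.67

H is at the origin; HR runs at 32.7° with length 23.1, so R = (19.44, 12.48). ∠HRG = 85.0° gives RG at 127.7° from the x-axis; with |RG| = 25.0, G = (4.151, 32.26). ∠RGL = 116.5° gives GL at -168.8° from the x-axis; with |GL| = 14.6, L = (-10.17, 29.42). ∠GLM = 54.6° gives LM at -43.40° from the x-axis; with |LM| = 26.5, M = (9.083, 11.22). ∠LME = 69.0° gives ME at 67.60° from the x-axis; with |ME| = 21.6, E = (17.31, 31.19). Then |HE| = |E − H| = 35.67.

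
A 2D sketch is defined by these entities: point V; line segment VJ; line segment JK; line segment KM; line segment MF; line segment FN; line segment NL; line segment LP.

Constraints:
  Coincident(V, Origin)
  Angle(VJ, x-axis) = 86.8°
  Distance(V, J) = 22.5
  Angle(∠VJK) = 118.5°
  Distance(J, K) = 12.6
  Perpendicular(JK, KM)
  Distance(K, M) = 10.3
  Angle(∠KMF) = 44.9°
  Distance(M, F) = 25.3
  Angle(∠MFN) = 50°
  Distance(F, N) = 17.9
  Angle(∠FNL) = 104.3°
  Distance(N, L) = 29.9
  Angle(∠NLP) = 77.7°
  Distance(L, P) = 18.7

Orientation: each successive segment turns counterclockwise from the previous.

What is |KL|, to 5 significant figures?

21.460

∠MFN = 50.0° gives FN at 143.40° from the x-axis; with |FN| = 17.9, N = (-4.6358, 36.858). ∠FNL = 104.3° gives NL at -140.90° from the x-axis; with |NL| = 29.9, L = (-27.840, 18.001). Then |KL| = |L − K| = 21.460.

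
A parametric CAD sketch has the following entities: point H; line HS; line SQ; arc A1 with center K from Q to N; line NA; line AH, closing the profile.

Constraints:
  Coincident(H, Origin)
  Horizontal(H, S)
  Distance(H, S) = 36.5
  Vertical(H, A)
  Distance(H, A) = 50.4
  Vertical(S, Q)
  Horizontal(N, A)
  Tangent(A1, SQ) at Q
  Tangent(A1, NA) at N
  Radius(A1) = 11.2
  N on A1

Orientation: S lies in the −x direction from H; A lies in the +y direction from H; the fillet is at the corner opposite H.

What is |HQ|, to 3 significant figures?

53.6

H is at the origin; HS is horizontal with |HS| = 36.5 and S on the −x side, so S = (-36.5, 0.00). HA is vertical with |HA| = 50.4 and A on the +y side, so A = (0.00, 50.4). The virtual corner opposite H is at (-36.5, 50.4). Since A1 is tangent to SQ there, KQ ⟂ SQ and tangency of A1 to NA means the radius KN is perpendicular to NA, with radius 11.2, so the center K sits 11.2 in from both sides at K = (-25.3, 39.2). That places the tangent points at Q = (-36.5, 39.2) on SQ and N = (-25.3, 50.4) on NA. Then |HQ| = |Q − H| = 53.6.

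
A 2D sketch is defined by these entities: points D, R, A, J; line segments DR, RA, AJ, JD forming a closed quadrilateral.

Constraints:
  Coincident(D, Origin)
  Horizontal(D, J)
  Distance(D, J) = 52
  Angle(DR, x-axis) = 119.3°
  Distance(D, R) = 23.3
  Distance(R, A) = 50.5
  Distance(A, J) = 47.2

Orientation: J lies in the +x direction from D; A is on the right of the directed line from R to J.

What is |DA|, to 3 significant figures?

27.2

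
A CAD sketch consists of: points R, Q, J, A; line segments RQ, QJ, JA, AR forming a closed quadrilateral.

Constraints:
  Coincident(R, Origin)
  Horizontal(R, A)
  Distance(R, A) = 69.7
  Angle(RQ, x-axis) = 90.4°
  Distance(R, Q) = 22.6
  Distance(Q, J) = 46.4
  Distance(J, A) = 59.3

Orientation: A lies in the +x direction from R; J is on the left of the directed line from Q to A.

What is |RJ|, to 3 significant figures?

62.3

Checks: |QJ| = 46.40 ✓; |JA| = 59.30 ✓.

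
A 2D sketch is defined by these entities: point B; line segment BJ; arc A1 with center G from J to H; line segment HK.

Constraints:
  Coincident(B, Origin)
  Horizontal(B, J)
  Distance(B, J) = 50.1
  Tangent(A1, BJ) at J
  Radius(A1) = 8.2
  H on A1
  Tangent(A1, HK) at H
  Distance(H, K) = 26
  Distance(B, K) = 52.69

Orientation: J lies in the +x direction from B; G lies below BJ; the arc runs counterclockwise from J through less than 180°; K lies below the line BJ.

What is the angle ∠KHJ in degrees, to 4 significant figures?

136.6°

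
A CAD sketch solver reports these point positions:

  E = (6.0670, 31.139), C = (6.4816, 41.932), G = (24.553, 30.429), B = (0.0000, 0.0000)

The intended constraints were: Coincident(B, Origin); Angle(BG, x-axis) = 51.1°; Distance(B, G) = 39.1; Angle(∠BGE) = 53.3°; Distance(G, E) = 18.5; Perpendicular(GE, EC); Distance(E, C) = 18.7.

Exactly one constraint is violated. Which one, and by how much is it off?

Distance(E, C) = 18.7 — off by 7.90.

B = (0.00, 0.00) ✓; BG at 51.10° ✓; |BG| = 39.10 ✓; ∠BGE = 53.30° ✓; |GE| = 18.50 ✓; ∠(GE, EC) = 90.00° ✓; |EC| = 10.80 ✗.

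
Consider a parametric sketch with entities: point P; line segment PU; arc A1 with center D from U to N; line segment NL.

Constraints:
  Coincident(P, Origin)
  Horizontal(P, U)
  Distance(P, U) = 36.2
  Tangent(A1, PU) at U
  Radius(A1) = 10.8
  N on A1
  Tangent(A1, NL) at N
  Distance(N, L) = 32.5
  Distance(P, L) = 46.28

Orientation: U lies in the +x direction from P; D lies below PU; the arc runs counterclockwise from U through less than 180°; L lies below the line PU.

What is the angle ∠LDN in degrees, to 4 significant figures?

71.62°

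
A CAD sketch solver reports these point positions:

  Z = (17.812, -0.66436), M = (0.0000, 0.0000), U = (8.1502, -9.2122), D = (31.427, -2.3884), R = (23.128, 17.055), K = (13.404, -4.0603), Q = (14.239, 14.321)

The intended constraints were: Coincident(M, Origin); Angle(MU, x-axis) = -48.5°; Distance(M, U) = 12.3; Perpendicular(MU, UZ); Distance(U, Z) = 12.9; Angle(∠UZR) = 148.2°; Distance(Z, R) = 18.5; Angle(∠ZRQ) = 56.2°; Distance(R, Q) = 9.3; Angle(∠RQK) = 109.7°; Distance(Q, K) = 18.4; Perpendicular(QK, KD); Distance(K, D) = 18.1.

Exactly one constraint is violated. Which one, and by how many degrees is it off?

Perpendicular(QK, KD) — off by 7.90°.

M = (0.00, 0.00) ✓; MU at -48.50° ✓; |MU| = 12.30 ✓; ∠(MU, UZ) = 90.00° ✓; |UZ| = 12.90 ✓; ∠UZR = 148.2° ✓; |ZR| = 18.50 ✓; ∠ZRQ = 56.20° ✓; |RQ| = 9.300 ✓; ∠RQK = 109.7° ✓; |QK| = 18.40 ✓; ∠(QK, KD) = 97.90° ✗; |KD| = 18.10 ✓.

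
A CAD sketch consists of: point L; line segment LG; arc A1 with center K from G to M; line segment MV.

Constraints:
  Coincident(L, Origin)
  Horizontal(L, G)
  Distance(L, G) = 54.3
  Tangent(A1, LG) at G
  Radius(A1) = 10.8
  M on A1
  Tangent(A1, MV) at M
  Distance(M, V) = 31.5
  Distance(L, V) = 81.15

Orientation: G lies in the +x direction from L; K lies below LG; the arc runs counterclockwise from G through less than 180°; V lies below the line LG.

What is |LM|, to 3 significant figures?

50.8

L is at the origin; LG is horizontal with |LG| = 54.3 and G on the +x side, so G = (54.3, 0.00). Tangency of A1 to LG means the radius KG is perpendicular to LG, so K = G + (0, -10.8) = (54.3, -10.8). Since KM ⟂ MV (tangency), |KV| = √(10.8² + 31.5²) = 33.3 regardless of where M sits on A1. So V lies on both circle(L, 81.15) and circle(K, 33.3); the below-LG intersection is V = (70.7, -39.8). M is the foot of the tangent from V: M = (47.1, -18.9).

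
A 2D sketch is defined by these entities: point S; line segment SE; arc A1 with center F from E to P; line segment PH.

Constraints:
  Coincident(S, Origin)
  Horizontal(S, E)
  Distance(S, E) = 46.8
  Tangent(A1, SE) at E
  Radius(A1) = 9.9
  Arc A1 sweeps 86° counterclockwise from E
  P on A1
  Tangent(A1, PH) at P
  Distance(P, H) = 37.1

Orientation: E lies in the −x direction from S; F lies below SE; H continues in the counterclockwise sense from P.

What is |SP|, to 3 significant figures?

57.4

Since A1 is tangent to SE there, FE ⟂ SE, so F = E + (0, -9.9) = (-46.8, -9.90). On A1, E sits at bearing 90° from F; an 86° counterclockwise sweep puts P at bearing 176°, so P = F + 9.9·(cos 176°, sin 176°) = (-56.7, -9.21). Then |SP| = |P − S| = 57.4.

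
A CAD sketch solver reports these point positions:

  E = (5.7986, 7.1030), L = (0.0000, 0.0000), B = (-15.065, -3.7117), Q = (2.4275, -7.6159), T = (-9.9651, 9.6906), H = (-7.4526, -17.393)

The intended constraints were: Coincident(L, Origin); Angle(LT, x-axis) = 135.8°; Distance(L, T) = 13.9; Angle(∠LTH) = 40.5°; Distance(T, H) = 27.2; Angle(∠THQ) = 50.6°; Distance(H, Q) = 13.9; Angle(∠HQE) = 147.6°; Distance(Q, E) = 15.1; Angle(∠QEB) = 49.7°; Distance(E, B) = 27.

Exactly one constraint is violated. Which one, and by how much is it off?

Distance(E, B) = 27 — off by 3.50.

L = (0.00, 0.00) ✓; LT at 135.8° ✓; |LT| = 13.90 ✓; ∠LTH = 40.50° ✓; |TH| = 27.20 ✓; ∠THQ = 50.60° ✓; |HQ| = 13.90 ✓; ∠HQE = 147.6° ✓; |QE| = 15.10 ✓; ∠QEB = 49.70° ✓; |EB| = 23.50 ✗.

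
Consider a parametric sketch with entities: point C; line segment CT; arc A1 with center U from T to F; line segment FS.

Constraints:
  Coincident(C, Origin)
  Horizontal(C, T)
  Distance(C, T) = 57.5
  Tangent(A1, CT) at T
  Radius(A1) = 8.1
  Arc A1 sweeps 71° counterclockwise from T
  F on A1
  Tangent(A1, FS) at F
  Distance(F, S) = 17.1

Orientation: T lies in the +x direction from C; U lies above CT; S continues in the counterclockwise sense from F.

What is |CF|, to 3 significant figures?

65.4

C is at the origin; CT is horizontal with |CT| = 57.5 and T on the +x side, so T = (57.5, 0.00). Since A1 is tangent to CT there, UT ⟂ CT, so U = T + (0, 8.1) = (57.5, 8.10). On A1, T sits at bearing -90° from U; a 71° counterclockwise sweep puts F at bearing -19°, so F = U + 8.1·(cos -19°, sin -19°) = (65.2, 5.46). Then |CF| = |F − C| = 65.4.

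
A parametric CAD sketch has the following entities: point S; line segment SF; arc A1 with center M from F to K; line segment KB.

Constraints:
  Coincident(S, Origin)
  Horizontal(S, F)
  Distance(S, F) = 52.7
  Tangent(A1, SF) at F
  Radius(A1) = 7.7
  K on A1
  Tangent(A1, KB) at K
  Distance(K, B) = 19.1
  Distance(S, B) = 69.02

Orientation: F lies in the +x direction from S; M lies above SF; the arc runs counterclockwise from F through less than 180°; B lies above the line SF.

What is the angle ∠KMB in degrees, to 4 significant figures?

68.04°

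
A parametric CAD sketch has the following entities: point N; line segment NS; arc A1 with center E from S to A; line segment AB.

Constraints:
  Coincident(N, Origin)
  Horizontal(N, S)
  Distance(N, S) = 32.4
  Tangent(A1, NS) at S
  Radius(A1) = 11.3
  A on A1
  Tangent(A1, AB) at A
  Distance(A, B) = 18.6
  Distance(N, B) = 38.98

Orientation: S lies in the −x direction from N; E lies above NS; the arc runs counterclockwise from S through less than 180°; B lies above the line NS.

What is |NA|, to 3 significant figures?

24.7

N is at the origin; N and S share the same y with |NS| = 32.4 and S on the −x side, so S = (-32.4, 0.00). Since A1 is tangent to NS there, ES ⟂ NS, so E = S + (0, 11.3) = (-32.4, 11.3). Since EA ⟂ AB (tangency), |EB| = √(11.3² + 18.6²) = 21.8 regardless of where A sits on A1. So B lies on both circle(N, 38.98) and circle(E, 21.8); the above-NS intersection is B = (-23.4, 31.1). A is the foot of the tangent from B: A = (-21.2, 12.7).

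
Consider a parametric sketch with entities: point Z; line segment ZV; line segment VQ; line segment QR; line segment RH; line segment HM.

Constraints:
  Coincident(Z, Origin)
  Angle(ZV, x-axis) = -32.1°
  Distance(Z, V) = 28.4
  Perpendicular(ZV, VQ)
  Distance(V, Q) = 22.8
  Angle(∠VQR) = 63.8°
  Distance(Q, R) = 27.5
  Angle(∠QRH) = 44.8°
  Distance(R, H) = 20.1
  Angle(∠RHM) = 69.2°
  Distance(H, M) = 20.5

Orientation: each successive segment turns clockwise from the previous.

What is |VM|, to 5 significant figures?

25.550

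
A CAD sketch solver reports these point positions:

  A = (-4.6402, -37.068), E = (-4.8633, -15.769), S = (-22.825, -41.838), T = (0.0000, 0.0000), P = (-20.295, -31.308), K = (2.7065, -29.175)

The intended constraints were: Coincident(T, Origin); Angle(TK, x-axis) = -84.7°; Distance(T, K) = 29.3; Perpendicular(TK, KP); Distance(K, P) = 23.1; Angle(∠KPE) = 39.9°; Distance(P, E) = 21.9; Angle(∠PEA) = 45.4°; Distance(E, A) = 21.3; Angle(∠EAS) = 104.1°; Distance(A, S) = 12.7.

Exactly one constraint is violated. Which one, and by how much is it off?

Distance(A, S) = 12.7 — off by 6.10.

T = (0.00, 0.00) ✓; TK at -84.70° ✓; |TK| = 29.30 ✓; ∠(TK, KP) = 90.00° ✓; |KP| = 23.10 ✓; ∠KPE = 39.90° ✓; |PE| = 21.90 ✓; ∠PEA = 45.40° ✓; |EA| = 21.30 ✓; ∠EAS = 104.1° ✓; |AS| = 18.80 ✗.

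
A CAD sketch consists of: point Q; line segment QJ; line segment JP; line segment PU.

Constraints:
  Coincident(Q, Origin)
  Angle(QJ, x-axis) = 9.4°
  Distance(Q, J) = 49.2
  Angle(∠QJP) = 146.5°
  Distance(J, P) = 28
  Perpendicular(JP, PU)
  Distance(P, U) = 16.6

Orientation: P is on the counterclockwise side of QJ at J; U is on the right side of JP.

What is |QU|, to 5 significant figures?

81.727

Q is at the origin; QJ runs at 9.4° with length 49.2, so J = 49.2·(cos 9.4°, sin 9.4°) = (48.539, 8.0356). ∠QJP = 146.5°, so JP runs at 9.4° + (180° − 146.5°) = 42.900° from the x-axis; with |JP| = 28.0, P = J + 28.0·(cos 42.900°, sin 42.900°) = (69.051, 27.096). The perpendicularity gives PU at right angles to JP; with |PU| = 16.6 on the right of JP, U = P + 16.6·(0.68072, -0.73254) = (80.351, 14.936). Then |QU| = |U − Q| = 81.727.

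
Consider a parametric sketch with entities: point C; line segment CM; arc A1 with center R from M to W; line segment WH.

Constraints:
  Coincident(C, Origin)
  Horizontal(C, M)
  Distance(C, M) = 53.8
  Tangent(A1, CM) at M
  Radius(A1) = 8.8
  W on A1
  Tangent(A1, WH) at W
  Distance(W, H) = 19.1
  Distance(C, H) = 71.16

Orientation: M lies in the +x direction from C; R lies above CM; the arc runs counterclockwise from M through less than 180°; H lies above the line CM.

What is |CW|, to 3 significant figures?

62.8

Checks: C.y = 0.00, M.y = 0.00 ✓; |RW| = 8.800 ✓; ∠(RW, WH) = 90.00° ✓; |WH| = 19.10 ✓; |CH| = 71.16 ✓.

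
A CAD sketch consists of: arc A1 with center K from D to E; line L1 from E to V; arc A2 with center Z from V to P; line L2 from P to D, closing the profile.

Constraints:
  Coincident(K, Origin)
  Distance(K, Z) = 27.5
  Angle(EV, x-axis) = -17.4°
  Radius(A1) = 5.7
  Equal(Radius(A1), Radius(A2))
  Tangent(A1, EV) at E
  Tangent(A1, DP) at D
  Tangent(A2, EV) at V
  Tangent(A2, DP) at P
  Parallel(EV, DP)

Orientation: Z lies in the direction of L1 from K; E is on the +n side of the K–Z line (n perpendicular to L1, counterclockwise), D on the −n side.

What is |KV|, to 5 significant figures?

28.085

The slot axis is L1's direction at -17.4°, so u = (cos -17.4°, sin -17.4°) = (0.95424, -0.29904) and n = (−sin -17.4°, cos -17.4°) = (0.29904, 0.95424). K is at the origin and Z lies 27.5 along u from K, so Z = 27.5·u = (26.242, -8.2236). Tangency of A1 to both parallel lines with radius 5.7 puts E and D at K ± 5.7·n: E = (1.7045, 5.4392), D = (-1.7045, -5.4392). Equal radii place V and P the same way about Z: V = Z + 5.7·n = (27.946, -2.7845), P = Z − 5.7·n = (24.537, -13.663). Then |KV| = |V − K| = 28.085.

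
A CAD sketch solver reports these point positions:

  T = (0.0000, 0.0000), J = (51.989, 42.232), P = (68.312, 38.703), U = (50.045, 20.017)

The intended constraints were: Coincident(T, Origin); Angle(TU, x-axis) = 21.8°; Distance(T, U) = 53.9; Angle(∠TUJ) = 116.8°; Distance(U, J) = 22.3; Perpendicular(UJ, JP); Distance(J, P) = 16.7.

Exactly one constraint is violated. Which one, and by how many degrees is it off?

Perpendicular(UJ, JP) — off by 7.20°.

T = (0.00, 0.00) ✓; TU at 21.80° ✓; |TU| = 53.90 ✓; ∠TUJ = 116.8° ✓; |UJ| = 22.30 ✓; ∠(UJ, JP) = 97.20° ✗; |JP| = 16.70 ✓.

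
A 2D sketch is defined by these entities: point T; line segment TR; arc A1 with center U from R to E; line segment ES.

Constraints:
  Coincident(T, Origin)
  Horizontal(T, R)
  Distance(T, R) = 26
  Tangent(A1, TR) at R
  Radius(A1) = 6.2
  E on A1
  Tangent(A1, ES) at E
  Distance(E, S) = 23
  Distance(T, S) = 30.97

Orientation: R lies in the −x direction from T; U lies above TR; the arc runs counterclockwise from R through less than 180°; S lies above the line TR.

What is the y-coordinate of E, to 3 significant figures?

4.80

T is at the origin; T and R share the same y with |TR| = 26.0 and R on the −x side, so R = (-26.0, 0.00). Since A1 is tangent to TR there, UR ⟂ TR, so U = R + (0, 6.2) = (-26.0, 6.20). Since UE ⟂ ES (tangency), |US| = √(6.2² + 23.0²) = 23.8 regardless of where E sits on A1. So S lies on both circle(T, 30.97) and circle(U, 23.8); the above-TR intersection is S = (-14.8, 27.2). E is the foot of the tangent from S: E = (-20.0, 4.80).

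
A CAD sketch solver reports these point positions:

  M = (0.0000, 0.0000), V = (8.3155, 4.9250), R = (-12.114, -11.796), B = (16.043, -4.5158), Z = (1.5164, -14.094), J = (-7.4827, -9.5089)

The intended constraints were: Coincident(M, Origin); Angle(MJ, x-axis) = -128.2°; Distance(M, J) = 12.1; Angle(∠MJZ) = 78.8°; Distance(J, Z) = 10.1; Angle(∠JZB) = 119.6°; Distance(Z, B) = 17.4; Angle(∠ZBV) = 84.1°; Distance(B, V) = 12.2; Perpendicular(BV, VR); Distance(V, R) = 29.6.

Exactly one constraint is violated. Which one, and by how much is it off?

Distance(V, R) = 29.6 — off by 3.20.

M = (0.00, 0.00) ✓; MJ at -128.2° ✓; |MJ| = 12.10 ✓; ∠MJZ = 78.80° ✓; |JZ| = 10.10 ✓; ∠JZB = 119.6° ✓; |ZB| = 17.40 ✓; ∠ZBV = 84.10° ✓; |BV| = 12.20 ✓; ∠(BV, VR) = 90.00° ✓; |VR| = 26.40 ✗.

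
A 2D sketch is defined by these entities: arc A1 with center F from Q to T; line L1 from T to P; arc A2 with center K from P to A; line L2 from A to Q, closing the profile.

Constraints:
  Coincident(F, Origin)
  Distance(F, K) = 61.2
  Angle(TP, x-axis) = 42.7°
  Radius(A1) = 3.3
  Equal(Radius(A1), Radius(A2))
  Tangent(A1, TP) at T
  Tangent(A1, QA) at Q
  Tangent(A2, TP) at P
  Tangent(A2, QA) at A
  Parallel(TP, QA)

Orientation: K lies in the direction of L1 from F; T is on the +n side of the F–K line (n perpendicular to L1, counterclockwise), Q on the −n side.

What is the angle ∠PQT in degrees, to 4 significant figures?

83.84°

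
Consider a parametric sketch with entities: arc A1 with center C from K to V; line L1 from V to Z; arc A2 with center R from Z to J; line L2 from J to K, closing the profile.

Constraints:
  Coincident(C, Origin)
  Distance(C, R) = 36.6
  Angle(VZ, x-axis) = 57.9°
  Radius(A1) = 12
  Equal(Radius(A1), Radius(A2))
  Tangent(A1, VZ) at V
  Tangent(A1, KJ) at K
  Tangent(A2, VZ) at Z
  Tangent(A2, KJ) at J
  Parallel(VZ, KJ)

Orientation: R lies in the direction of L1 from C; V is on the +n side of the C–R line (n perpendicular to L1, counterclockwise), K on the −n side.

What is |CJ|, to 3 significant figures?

38.5

The slot axis is L1's direction at 57.9°, so u = (cos 57.9°, sin 57.9°) = (0.531, 0.847) and n = (−sin 57.9°, cos 57.9°) = (-0.847, 0.531). C is at the origin and R lies 36.6 along u from C, so R = 36.6·u = (19.4, 31.0). Tangency of A1 to both parallel lines with radius 12.0 puts V and K at C ± 12.0·n: V = (-10.2, 6.38), K = (10.2, -6.38). Equal radii place Z and J the same way about R: Z = R + 12.0·n = (9.28, 37.4), J = R − 12.0·n = (29.6, 24.6). Then |CJ| = |J − C| = 38.5.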